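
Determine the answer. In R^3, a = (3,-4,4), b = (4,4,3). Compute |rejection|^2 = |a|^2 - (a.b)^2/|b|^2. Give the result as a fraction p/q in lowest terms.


|a|^2 = 3^2 + (-4)^2 + 4^2 = 41
|b|^2 = 4^2 + 4^2 + 3^2 = 41
a . b = 3*4 + (-4)*4 + 4*3 = 8
(a.b)^2 = 8^2 = 64
|rej|^2 = 41 - 64/41
= (1681 - 64)/41
= 1617/41
In lowest terms: 1617/41


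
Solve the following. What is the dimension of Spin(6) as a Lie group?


Spin(n) double-covers SO(n); both have Lie algebra so(n) of dimension n(n-1)/2.
n = 6
n(n-1) = 6 * 5 = 30
dim Spin(6) = 30/2 = 15


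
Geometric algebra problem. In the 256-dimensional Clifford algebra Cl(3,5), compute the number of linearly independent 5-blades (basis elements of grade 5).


Number of grade-k basis blades in Cl(p,q) with n = p + q is C(n, k).
n = 3 + 5 = 8
C(8, 5) = 8! / (5! * 3!)
= 40320 / (120 * 6)
= 56


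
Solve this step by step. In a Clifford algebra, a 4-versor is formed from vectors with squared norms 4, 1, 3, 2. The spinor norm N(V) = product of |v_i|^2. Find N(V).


Spinor norm N(V) = |v1|^2 * |v2|^2 * ... * |v4|^2
= 4 * 1 * 3 * 2
Running product: 4, 4, 12, 24
N(V) = 24


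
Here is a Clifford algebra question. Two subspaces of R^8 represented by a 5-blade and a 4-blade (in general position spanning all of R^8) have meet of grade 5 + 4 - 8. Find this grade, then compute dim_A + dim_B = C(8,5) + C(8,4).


Meet grade = grade(A) + grade(B) - n
= 5 + 4 - 8 = 1
C(8,5) = 56
C(8,4) = 70
dim_A + dim_B = 56 + 70 = 126


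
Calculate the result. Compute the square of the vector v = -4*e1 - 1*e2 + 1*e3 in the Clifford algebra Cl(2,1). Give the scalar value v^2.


v^2 = sum of c_i^2 * e_i^2
Positive signature terms (e_i^2 = +1): (-4)^2 + (-1)^2 = 17
Negative signature terms (e_j^2 = -1): 1^2 = 1
v^2 = 17 - 1 = 16


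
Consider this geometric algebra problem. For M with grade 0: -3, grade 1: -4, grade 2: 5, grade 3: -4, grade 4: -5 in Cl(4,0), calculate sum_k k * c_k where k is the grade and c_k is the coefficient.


Grade-weighted sum = sum of grade_k * coefficient_k
0*(-3) = 0
1*(-4) = -4
2*5 = 10
3*(-4) = -12
4*(-5) = -20
Total = 0 + (-4) + 10 + (-12) + (-20) = -26


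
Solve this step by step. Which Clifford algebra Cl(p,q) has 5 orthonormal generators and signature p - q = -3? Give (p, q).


We need p + q = 5 and p - q = -3.
Adding: 2p = 5 + (-3) = 2, so p = 1.
Then q = 5 - 1 = 4.
(p, q) = (1, 4)


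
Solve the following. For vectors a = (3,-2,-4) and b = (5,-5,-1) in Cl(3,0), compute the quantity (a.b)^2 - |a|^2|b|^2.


a . b = 3*5 + (-2)*(-5) + (-4)*(-1)
= 15 + 10 + 4 = 29
|a|^2 = 3^2 + (-2)^2 + (-4)^2 = 29
|b|^2 = 5^2 + (-5)^2 + (-1)^2 = 51
(a.b)^2 = 29^2 = 841
|a|^2 * |b|^2 = 29 * 51 = 1479
Result = 841 - 1479 = -638


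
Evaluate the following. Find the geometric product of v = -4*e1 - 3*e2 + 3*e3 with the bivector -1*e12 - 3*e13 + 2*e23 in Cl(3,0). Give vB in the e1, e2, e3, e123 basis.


vB has grade-1 (vector) and grade-3 (trivector) parts: vB = (v _| B) + (v ^ B).
Vector part <vB>_1:
  e1: -v2*b12 - v3*b13 = -(-3)*(-1) - (3)*(-3) = 6
  e2: v1*b12 - v3*b23 = (-4)*(-1) - (3)*(2) = -2
  e3: v1*b13 + v2*b23 = (-4)*(-3) + (-3)*(2) = 6
Trivector part <vB>_3:
  e123: v1*b23 - v2*b13 + v3*b12 = (-4)*(2) - (-3)*(-3) + (3)*(-1) = -20
vB = 6*e1 - 2*e2 + 6*e3 - 20*e123


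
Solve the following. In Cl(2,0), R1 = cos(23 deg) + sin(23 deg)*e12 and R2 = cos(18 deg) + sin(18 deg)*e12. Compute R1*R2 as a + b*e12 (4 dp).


Same-plane rotors commute and their half-angles add:
R1*R2 = cos(a1 + a2) + sin(a1 + a2)*e12.
a1 + a2 = 23 + 18 = 41 deg
cos(41 deg) = 0.7547
sin(41 deg) = 0.6561
R1*R2 = 0.7547 + 0.6561*e12


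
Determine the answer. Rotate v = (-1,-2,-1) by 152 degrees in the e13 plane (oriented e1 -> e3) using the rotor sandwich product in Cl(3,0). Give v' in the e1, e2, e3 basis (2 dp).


Rotor R = cos(76deg) - sin(76deg)*e13
Rotation angle theta = 2 * 76 = 152 degrees in the e13 plane (e1 -> e3).
The component perpendicular to the plane (e2) is invariant: v'_2 = v2 = -2.00
cos(152deg) = -0.8829, sin(152deg) = 0.4695
v'_1 = v1*cos(theta) - v3*sin(theta) = -1*(-0.8829) - (-1)*0.4695 = 1.35
v'_3 = v1*sin(theta) + v3*cos(theta) = -1*0.4695 + (-1)*(-0.8829) = 0.41
v' = 1.35*e1 - 2.00*e2 + 0.41*e3


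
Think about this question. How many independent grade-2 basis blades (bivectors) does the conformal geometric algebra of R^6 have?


The conformal model of R^6 uses Cl(7,1) with m = 6 + 2 = 8 generators.
Number of grade-2 blades = C(m, 2) = C(8, 2)
= 8*7/2 = 28


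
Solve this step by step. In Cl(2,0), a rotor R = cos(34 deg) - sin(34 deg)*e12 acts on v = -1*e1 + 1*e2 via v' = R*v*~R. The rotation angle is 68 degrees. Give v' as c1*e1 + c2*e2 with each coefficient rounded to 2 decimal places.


Rotor R = cos(34deg) - sin(34deg)*e12
Rotation angle theta = 2 * 34 = 68 degrees
v' = R*v*~R rotates v by theta.
cos(68deg) = 0.3746, sin(68deg) = 0.9272
v'_1 = -1*cos(68deg) - 1*sin(68deg)
= -1*0.3746 - 1*0.9272
= -1.30
v'_2 = -1*sin(68deg) + 1*cos(68deg)
= -1*0.9272 + 1*0.3746
= -0.55
v' = -1.30*e1 - 0.55*e2


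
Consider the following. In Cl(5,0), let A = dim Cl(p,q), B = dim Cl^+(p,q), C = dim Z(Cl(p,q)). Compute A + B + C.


n = 5 + 0 = 5
Total dim = 2^5 = 32
Even subalgebra dim = 2^4 = 16
n is odd, so center dim = 2
Sum = 32 + 16 + 2 = 50


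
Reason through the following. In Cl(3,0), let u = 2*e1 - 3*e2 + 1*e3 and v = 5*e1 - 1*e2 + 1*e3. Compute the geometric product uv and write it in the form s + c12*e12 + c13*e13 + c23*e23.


In Cl(3,0): e_i^2 = 1, e_ie_j = -e_je_i for i != j.
Scalar part = u . v = 2*5 + (-3)*(-1) + 1*1
= 10 + 3 + 1 = 14
e12 coeff = 2*(-1) - (-3)*5 = -2 - (-15) = 13
e13 coeff = 2*1 - 1*5 = 2 - 5 = -3
e23 coeff = (-3)*1 - 1*(-1) = -3 - (-1) = -2
uv = 14 + 13*e12 - 3*e13 - 2*e23


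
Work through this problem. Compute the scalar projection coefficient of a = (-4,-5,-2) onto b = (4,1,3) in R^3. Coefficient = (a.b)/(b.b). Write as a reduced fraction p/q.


Projection coefficient = (a . b) / (b . b)
a . b = (-4)*4 + (-5)*1 + (-2)*3
= -16 + (-5) + (-6) = -27
b . b = 4^2 + 1^2 + 3^2
= 16 + 1 + 9 = 26
Coefficient = -27/26
In lowest terms: -27/26


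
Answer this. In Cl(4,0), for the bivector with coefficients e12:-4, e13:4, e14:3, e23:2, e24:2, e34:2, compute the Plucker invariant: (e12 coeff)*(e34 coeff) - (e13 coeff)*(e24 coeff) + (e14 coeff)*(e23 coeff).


Plucker relation: af - be + cd
a*f = (-4)*2 = -8
b*e = 4*2 = 8
c*d = 3*2 = 6
af - be + cd = -8 - 8 + 6
= -10


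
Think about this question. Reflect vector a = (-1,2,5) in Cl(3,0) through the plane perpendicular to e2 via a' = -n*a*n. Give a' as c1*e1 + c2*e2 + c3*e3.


Reflection formula: a' = -n*a*n, with n = e2 (unit vector, n^2 = 1).
For reflection through hyperplane perp to e2:
The component along e2 flips sign, others stay.
a = (-1, 2, 5)
a' = (-1, -2, 5)
a' = -1*e1 - 2*e2 + 5*e3


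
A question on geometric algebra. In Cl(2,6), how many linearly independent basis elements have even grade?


Even subalgebra dimension = 2^(n-1)
n = 2 + 6 = 8
2^(8 - 1) = 2^7 = 128
Verification: sum of C(8,k) for even k = 1 + 28 + 70 + 28 + 1 = 128
Result = 128


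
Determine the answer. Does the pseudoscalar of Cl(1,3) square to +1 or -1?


The pseudoscalar I = e1...e_n (product of all n generators) of Cl(p,q) satisfies I^2 = (-1)^(q + n(n-1)/2).
p = 1, q = 3, n = p + q = 4
n(n-1)/2 = 4 * 3 / 2 = 6
Exponent = q + n(n-1)/2 = 3 + 6 = 9
I^2 = (-1)^9 = -1


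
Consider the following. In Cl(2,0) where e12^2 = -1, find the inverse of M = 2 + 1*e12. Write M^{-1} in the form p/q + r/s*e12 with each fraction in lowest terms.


M = 2 + 1*e12, where e12^2 = -1.
Since M commutes with its reverse ~M = a - b*e12, M * ~M = a^2 - b^2*e12^2 = a^2 + b^2.
So M^{-1} = ~M / (a^2 + b^2) = (a - b*e12)/(a^2 + b^2).
a^2 + b^2 = 4 + 1 = 5
Scalar part = 2/5 = 2/5
Bivector coeff = -1/5 = -1/5
M^{-1} = 2/5 - 1/5*e12


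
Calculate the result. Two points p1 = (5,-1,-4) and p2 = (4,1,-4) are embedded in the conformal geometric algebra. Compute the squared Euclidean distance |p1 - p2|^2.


p1 - p2 = (1, -2, 0)
|p1 - p2|^2 = 1^2 + (-2)^2 + 0^2
= 1 + 4 + 0
= 5


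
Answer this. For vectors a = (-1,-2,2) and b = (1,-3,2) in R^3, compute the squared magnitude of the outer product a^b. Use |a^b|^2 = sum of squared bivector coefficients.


a wedge b = (a1*b2 - a2*b1)*e12 + (a1*b3 - a3*b1)*e13 + (a2*b3 - a3*b2)*e23
e12 coeff: (-1)*(-3) - (-2)*1 = 3 - (-2) = 5
e13 coeff: (-1)*2 - 2*1 = -2 - 2 = -4
e23 coeff: (-2)*2 - 2*(-3) = -4 - (-6) = 2
|a wedge b|^2 = 5^2 + (-4)^2 + 2^2
= 25 + 16 + 4
= 45


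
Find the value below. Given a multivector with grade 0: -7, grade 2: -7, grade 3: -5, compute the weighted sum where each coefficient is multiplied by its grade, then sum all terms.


Grade-weighted sum = sum of grade_k * coefficient_k
0*(-7) = 0
2*(-7) = -14
3*(-5) = -15
Total = 0 + (-14) + (-15) = -29


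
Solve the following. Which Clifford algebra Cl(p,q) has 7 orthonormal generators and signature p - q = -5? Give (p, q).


We need p + q = 7 and p - q = -5.
Adding: 2p = 7 + (-5) = 2, so p = 1.
Then q = 7 - 1 = 6.
(p, q) = (1, 6)


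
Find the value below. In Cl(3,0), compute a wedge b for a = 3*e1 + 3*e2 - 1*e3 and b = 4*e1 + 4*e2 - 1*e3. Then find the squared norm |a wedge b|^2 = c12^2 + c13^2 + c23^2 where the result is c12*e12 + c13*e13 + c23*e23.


a wedge b = (a1*b2 - a2*b1)*e12 + (a1*b3 - a3*b1)*e13 + (a2*b3 - a3*b2)*e23
e12 coeff: 3*4 - 3*4 = 12 - 12 = 0
e13 coeff: 3*(-1) - (-1)*4 = -3 - (-4) = 1
e23 coeff: 3*(-1) - (-1)*4 = -3 - (-4) = 1
|a wedge b|^2 = 0^2 + 1^2 + 1^2
= 0 + 1 + 1
= 2


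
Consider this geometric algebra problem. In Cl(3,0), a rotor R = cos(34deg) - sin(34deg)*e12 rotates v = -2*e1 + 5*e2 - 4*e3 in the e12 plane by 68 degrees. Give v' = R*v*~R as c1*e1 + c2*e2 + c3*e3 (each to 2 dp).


Rotor R = cos(34deg) - sin(34deg)*e12
Rotation angle theta = 2 * 34 = 68 degrees in the e12 plane (e1 -> e2).
The component perpendicular to the plane (e3) is invariant: v'_3 = v3 = -4.00
cos(68deg) = 0.3746, sin(68deg) = 0.9272
v'_1 = v1*cos(theta) - v2*sin(theta) = -2*0.3746 - 5*0.9272 = -5.39
v'_2 = v1*sin(theta) + v2*cos(theta) = -2*0.9272 + 5*0.3746 = 0.02
v' = -5.39*e1 + 0.02*e2 - 4.00*e3


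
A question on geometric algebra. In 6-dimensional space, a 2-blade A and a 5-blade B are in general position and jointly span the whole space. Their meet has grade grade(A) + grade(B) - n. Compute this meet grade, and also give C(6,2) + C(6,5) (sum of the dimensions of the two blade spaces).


Meet grade = grade(A) + grade(B) - n
= 2 + 5 - 6 = 1
C(6,2) = 15
C(6,5) = 6
dim_A + dim_B = 15 + 6 = 21


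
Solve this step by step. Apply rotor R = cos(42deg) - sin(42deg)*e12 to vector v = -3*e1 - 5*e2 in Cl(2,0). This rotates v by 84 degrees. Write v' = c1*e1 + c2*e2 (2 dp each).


Rotor R = cos(42deg) - sin(42deg)*e12
Rotation angle theta = 2 * 42 = 84 degrees
v' = R*v*~R rotates v by theta.
cos(84deg) = 0.1045, sin(84deg) = 0.9945
v'_1 = -3*cos(84deg) - (-5)*sin(84deg)
= -3*0.1045 - (-5)*0.9945
= 4.66
v'_2 = -3*sin(84deg) + (-5)*cos(84deg)
= -3*0.9945 + (-5)*0.1045
= -3.51
v' = 4.66*e1 - 3.51*e2


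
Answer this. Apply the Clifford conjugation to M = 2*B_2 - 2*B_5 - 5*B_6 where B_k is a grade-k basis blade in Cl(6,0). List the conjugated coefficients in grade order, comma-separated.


Clifford conjugate sign for grade k: (-1)^(k(k+1)/2)
Grade 2: (-1)^(2*3/2) = (-1)^3 = -1, coeff 2 -> -2
Grade 5: (-1)^(5*6/2) = (-1)^15 = -1, coeff -2 -> 2
Grade 6: (-1)^(6*7/2) = (-1)^21 = -1, coeff -5 -> 5
Conjugated coefficients: -2, 2, 5


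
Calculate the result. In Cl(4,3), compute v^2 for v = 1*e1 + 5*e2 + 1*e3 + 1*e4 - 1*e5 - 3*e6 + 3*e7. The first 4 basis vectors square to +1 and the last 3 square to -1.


v^2 = sum of c_i^2 * e_i^2
Positive signature terms (e_i^2 = +1): 1^2 + 5^2 + 1^2 + 1^2 = 28
Negative signature terms (e_j^2 = -1): (-1)^2 + (-3)^2 + 3^2 = 19
v^2 = 28 - 19 = 9


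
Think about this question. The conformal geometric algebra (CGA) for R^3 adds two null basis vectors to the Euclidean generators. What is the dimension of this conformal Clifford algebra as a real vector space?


The conformal model of R^3 uses Cl(4,1): the 3 Euclidean generators plus two extra orthogonal generators e+ (e+^2 = +1) and e- (e-^2 = -1), from which the null vectors e0, einf are built.
Number of generators m = 3 + 2 = 5.
dim Cl(p,q) = 2^m = 2^5 = 32


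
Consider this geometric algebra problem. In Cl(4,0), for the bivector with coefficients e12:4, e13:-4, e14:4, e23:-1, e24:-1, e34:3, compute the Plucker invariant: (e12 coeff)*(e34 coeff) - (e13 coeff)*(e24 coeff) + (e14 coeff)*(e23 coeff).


Plucker relation: af - be + cd
a*f = 4*3 = 12
b*e = (-4)*(-1) = 4
c*d = 4*(-1) = -4
af - be + cd = 12 - 4 + (-4)
= 4


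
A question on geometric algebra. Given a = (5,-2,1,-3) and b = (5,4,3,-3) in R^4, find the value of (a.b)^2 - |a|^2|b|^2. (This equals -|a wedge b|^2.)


a . b = 5*5 + (-2)*4 + 1*3 + (-3)*(-3)
= 25 + (-8) + 3 + 9 = 29
|a|^2 = 5^2 + (-2)^2 + 1^2 + (-3)^2 = 39
|b|^2 = 5^2 + 4^2 + 3^2 + (-3)^2 = 59
(a.b)^2 = 29^2 = 841
|a|^2 * |b|^2 = 39 * 59 = 2301
Result = 841 - 2301 = -1460


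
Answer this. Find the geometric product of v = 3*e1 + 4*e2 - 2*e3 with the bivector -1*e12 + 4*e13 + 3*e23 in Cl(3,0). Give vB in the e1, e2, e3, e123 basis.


vB has grade-1 (vector) and grade-3 (trivector) parts: vB = (v _| B) + (v ^ B).
Vector part <vB>_1:
  e1: -v2*b12 - v3*b13 = -(4)*(-1) - (-2)*(4) = 12
  e2: v1*b12 - v3*b23 = (3)*(-1) - (-2)*(3) = 3
  e3: v1*b13 + v2*b23 = (3)*(4) + (4)*(3) = 24
Trivector part <vB>_3:
  e123: v1*b23 - v2*b13 + v3*b12 = (3)*(3) - (4)*(4) + (-2)*(-1) = -5
vB = 12*e1 + 3*e2 + 24*e3 - 5*e123


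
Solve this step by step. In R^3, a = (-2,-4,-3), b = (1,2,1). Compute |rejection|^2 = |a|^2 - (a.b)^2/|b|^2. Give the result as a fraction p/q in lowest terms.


|a|^2 = (-2)^2 + (-4)^2 + (-3)^2 = 29
|b|^2 = 1^2 + 2^2 + 1^2 = 6
a . b = (-2)*1 + (-4)*2 + (-3)*1 = -13
(a.b)^2 = (-13)^2 = 169
|rej|^2 = 29 - 169/6
= (174 - 169)/6
= 5/6
In lowest terms: 5/6


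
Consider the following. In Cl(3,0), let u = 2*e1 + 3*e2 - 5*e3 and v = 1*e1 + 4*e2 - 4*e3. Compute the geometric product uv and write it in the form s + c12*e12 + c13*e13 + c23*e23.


In Cl(3,0): e_i^2 = 1, e_ie_j = -e_je_i for i != j.
Scalar part = u . v = 2*1 + 3*4 + (-5)*(-4)
= 2 + 12 + 20 = 34
e12 coeff = 2*4 - 3*1 = 8 - 3 = 5
e13 coeff = 2*(-4) - (-5)*1 = -8 - (-5) = -3
e23 coeff = 3*(-4) - (-5)*4 = -12 - (-20) = 8
uv = 34 + 5*e12 - 3*e13 + 8*e23


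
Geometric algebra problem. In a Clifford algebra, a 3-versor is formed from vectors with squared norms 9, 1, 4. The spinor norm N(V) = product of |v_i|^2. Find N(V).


Spinor norm N(V) = |v1|^2 * |v2|^2 * ... * |v3|^2
= 9 * 1 * 4
Running product: 9, 9, 36
N(V) = 36


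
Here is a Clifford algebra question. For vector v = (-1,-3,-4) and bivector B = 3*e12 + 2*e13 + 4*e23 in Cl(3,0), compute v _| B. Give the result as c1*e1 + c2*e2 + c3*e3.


Left contraction v _| B = <vB>_1 (grade-1 part of the geometric product vB).
Using e1_|e12 = e2, e2_|e12 = -e1, e1_|e13 = e3, e3_|e13 = -e1, e2_|e23 = e3, e3_|e23 = -e2:
e1 coeff: -v2*b12 - v3*b13 = -(-3)*(3) - (-4)*(2) = 17
e2 coeff: v1*b12 - v3*b23 = (-1)*(3) - (-4)*(4) = 13
e3 coeff: v1*b13 + v2*b23 = (-1)*(2) + (-3)*(4) = -14
v _| B = 17*e1 + 13*e2 - 14*e3


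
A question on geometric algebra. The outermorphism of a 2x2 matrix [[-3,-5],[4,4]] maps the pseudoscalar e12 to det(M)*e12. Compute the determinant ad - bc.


The outermorphism of a linear map f sends e1^e2 to f(e1)^f(e2).
f(e1) = -3*e1 + 4*e2
f(e2) = -5*e1 + 4*e2
f(e1) ^ f(e2) = (-3*e1 + 4*e2) ^ (-5*e1 + 4*e2)
= (-3)*4*e12 + 4*(-5)*e21
= (-12 - (-20))*e12
= 8*e12
Coefficient = 8


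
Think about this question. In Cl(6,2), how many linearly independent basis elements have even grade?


Even subalgebra dimension = 2^(n-1)
n = 6 + 2 = 8
2^(8 - 1) = 2^7 = 128
Verification: sum of C(8,k) for even k = 1 + 28 + 70 + 28 + 1 = 128
Result = 128


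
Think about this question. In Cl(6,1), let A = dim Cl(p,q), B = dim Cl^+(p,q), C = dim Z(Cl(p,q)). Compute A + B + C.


n = 6 + 1 = 7
Total dim = 2^7 = 128
Even subalgebra dim = 2^6 = 64
n is odd, so center dim = 2
Sum = 128 + 64 + 2 = 194


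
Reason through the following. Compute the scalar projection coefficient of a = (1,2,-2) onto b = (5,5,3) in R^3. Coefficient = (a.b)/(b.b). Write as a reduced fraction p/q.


Projection coefficient = (a . b) / (b . b)
a . b = 1*5 + 2*5 + (-2)*3
= 5 + 10 + (-6) = 9
b . b = 5^2 + 5^2 + 3^2
= 25 + 25 + 9 = 59
Coefficient = 9/59
In lowest terms: 9/59


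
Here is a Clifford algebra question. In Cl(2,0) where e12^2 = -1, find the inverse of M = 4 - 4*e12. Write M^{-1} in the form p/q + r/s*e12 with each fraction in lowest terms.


M = 4 - 4*e12, where e12^2 = -1.
Since M commutes with its reverse ~M = a - b*e12, M * ~M = a^2 - b^2*e12^2 = a^2 + b^2.
So M^{-1} = ~M / (a^2 + b^2) = (a - b*e12)/(a^2 + b^2).
a^2 + b^2 = 16 + 16 = 32
Scalar part = 4/32 = 1/8
Bivector coeff = 4/32 = 1/8
M^{-1} = 1/8 + 1/8*e12


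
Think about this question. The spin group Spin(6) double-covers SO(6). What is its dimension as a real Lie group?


Spin(n) double-covers SO(n); both have Lie algebra so(n) of dimension n(n-1)/2.
n = 6
n(n-1) = 6 * 5 = 30
dim Spin(6) = 30/2 = 15


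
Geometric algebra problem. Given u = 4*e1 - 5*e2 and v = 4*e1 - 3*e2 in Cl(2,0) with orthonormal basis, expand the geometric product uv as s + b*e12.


Expand: (4*e1 - 5*e2)(4*e1 - 3*e2)
= 4*4*e1e1 + 4*(-3)*e1e2 + (-5)*4*e2e1 + (-5)*(-3)*e2e2
Using e1^2 = e2^2 = 1, e2e1 = -e1e2:
Scalar part s = 4*4 + (-5)*(-3) = 16 + 15 = 31
Bivector part b = 4*(-3) - (-5)*4 = -12 - (-20) = 8
uv = 31 + 8*e12


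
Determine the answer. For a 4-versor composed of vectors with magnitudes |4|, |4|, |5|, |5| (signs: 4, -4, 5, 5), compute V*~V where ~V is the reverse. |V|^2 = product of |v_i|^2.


Each vector v_i has |v_i|^2 = s_i^2
Squared scales: 4^2 = 16, (-4)^2 = 16, 5^2 = 25, 5^2 = 25
|V|^2 = 16 * 16 * 25 * 25
= 160000


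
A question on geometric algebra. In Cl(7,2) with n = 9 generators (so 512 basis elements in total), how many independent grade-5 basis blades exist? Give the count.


Number of grade-k basis blades in Cl(p,q) with n = p + q is C(n, k).
n = 7 + 2 = 9
C(9, 5) = 9! / (5! * 4!)
= 362880 / (120 * 24)
= 126


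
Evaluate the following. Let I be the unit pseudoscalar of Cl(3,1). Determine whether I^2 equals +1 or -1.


The pseudoscalar I = e1...e_n (product of all n generators) of Cl(p,q) satisfies I^2 = (-1)^(q + n(n-1)/2).
p = 3, q = 1, n = p + q = 4
n(n-1)/2 = 4 * 3 / 2 = 6
Exponent = q + n(n-1)/2 = 1 + 6 = 7
I^2 = (-1)^7 = -1


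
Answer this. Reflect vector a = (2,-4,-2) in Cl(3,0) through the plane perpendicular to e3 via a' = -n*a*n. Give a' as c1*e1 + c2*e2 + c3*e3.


Reflection formula: a' = -n*a*n, with n = e3 (unit vector, n^2 = 1).
For reflection through hyperplane perp to e3:
The component along e3 flips sign, others stay.
a = (2, -4, -2)
a' = (2, -4, 2)
a' = 2*e1 - 4*e2 + 2*e3


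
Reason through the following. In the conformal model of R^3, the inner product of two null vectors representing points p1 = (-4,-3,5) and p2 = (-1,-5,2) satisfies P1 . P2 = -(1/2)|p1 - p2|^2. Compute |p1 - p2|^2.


p1 - p2 = (-3, 2, 3)
|p1 - p2|^2 = (-3)^2 + 2^2 + 3^2
= 9 + 4 + 9
= 22


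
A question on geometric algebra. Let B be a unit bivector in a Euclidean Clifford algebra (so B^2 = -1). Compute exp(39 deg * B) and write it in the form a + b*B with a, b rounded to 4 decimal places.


For a unit bivector B with B^2 = -1, the exponential series gives
e^(theta*B) = cos(theta) + sin(theta)*B (the GA analogue of Euler's formula).
theta = 39 degrees = 0.680678 rad
cos(39 deg) = 0.7771
sin(39 deg) = 0.6293
exp(theta*B) = 0.7771 + 0.6293*B


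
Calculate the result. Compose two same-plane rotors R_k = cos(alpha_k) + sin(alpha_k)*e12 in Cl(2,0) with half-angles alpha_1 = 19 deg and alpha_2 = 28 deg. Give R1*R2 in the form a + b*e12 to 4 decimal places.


Same-plane rotors commute and their half-angles add:
R1*R2 = cos(a1 + a2) + sin(a1 + a2)*e12.
a1 + a2 = 19 + 28 = 47 deg
cos(47 deg) = 0.6820
sin(47 deg) = 0.7314
R1*R2 = 0.6820 + 0.7314*e12


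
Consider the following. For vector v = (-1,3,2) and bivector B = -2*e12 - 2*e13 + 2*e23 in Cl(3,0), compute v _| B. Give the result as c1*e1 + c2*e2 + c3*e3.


Left contraction v _| B = <vB>_1 (grade-1 part of the geometric product vB).
Using e1_|e12 = e2, e2_|e12 = -e1, e1_|e13 = e3, e3_|e13 = -e1, e2_|e23 = e3, e3_|e23 = -e2:
e1 coeff: -v2*b12 - v3*b13 = -(3)*(-2) - (2)*(-2) = 10
e2 coeff: v1*b12 - v3*b23 = (-1)*(-2) - (2)*(2) = -2
e3 coeff: v1*b13 + v2*b23 = (-1)*(-2) + (3)*(2) = 8
v _| B = 10*e1 - 2*e2 + 8*e3


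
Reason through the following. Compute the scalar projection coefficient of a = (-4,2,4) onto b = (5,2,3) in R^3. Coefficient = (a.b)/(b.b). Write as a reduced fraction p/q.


Projection coefficient = (a . b) / (b . b)
a . b = (-4)*5 + 2*2 + 4*3
= -20 + 4 + 12 = -4
b . b = 5^2 + 2^2 + 3^2
= 25 + 4 + 9 = 38
Coefficient = -4/38
In lowest terms: -2/19


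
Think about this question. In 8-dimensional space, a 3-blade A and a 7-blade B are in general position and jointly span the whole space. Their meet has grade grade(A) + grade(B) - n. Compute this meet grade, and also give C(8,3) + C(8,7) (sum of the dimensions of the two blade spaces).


Meet grade = grade(A) + grade(B) - n
= 3 + 7 - 8 = 2
C(8,3) = 56
C(8,7) = 8
dim_A + dim_B = 56 + 8 = 64


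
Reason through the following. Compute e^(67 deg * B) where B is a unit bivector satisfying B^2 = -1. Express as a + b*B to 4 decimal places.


For a unit bivector B with B^2 = -1, the exponential series gives
e^(theta*B) = cos(theta) + sin(theta)*B (the GA analogue of Euler's formula).
theta = 67 degrees = 1.169371 rad
cos(67 deg) = 0.3907
sin(67 deg) = 0.9205
exp(theta*B) = 0.3907 + 0.9205*B


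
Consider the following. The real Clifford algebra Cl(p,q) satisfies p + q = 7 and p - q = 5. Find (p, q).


We need p + q = 7 and p - q = 5.
Adding: 2p = 7 + 5 = 12, so p = 6.
Then q = 7 - 6 = 1.
(p, q) = (6, 1)


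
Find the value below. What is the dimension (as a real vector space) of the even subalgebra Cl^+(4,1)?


Even subalgebra dimension = 2^(n-1)
n = 4 + 1 = 5
2^(5 - 1) = 2^4 = 16
Verification: sum of C(5,k) for even k = 1 + 10 + 5 = 16
Result = 16


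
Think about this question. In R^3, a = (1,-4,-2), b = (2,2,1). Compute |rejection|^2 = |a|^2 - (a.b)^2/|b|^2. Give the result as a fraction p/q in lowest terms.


|a|^2 = 1^2 + (-4)^2 + (-2)^2 = 21
|b|^2 = 2^2 + 2^2 + 1^2 = 9
a . b = 1*2 + (-4)*2 + (-2)*1 = -8
(a.b)^2 = (-8)^2 = 64
|rej|^2 = 21 - 64/9
= (189 - 64)/9
= 125/9
In lowest terms: 125/9


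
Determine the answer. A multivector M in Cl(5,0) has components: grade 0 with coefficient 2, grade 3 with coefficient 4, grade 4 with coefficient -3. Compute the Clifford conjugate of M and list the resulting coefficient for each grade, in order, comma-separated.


Clifford conjugate sign for grade k: (-1)^(k(k+1)/2)
Grade 0: (-1)^(0*1/2) = (-1)^0 = 1, coeff 2 -> 2
Grade 3: (-1)^(3*4/2) = (-1)^6 = 1, coeff 4 -> 4
Grade 4: (-1)^(4*5/2) = (-1)^10 = 1, coeff -3 -> -3
Conjugated coefficients: 2, 4, -3


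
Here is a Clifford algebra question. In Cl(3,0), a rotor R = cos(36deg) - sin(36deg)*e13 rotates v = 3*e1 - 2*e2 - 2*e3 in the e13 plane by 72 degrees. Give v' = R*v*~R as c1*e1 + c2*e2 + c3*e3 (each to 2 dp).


Rotor R = cos(36deg) - sin(36deg)*e13
Rotation angle theta = 2 * 36 = 72 degrees in the e13 plane (e1 -> e3).
The component perpendicular to the plane (e2) is invariant: v'_2 = v2 = -2.00
cos(72deg) = 0.3090, sin(72deg) = 0.9511
v'_1 = v1*cos(theta) - v3*sin(theta) = 3*0.3090 - (-2)*0.9511 = 2.83
v'_3 = v1*sin(theta) + v3*cos(theta) = 3*0.9511 + (-2)*0.3090 = 2.24
v' = 2.83*e1 - 2.00*e2 + 2.24*e3


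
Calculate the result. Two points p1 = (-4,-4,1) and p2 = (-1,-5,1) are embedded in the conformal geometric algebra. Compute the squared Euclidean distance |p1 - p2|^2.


p1 - p2 = (-3, 1, 0)
|p1 - p2|^2 = (-3)^2 + 1^2 + 0^2
= 9 + 1 + 0
= 10


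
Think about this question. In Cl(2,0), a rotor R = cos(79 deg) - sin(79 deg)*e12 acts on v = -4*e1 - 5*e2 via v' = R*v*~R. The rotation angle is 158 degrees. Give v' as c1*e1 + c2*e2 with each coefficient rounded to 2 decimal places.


Rotor R = cos(79deg) - sin(79deg)*e12
Rotation angle theta = 2 * 79 = 158 degrees
v' = R*v*~R rotates v by theta.
cos(158deg) = -0.9272, sin(158deg) = 0.3746
v'_1 = -4*cos(158deg) - (-5)*sin(158deg)
= -4*(-0.9272) - (-5)*0.3746
= 5.58
v'_2 = -4*sin(158deg) + (-5)*cos(158deg)
= -4*0.3746 + (-5)*(-0.9272)
= 3.14
v' = 5.58*e1 + 3.14*e2


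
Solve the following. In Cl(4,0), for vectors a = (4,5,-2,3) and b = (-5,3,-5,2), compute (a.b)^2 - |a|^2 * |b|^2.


a . b = 4*(-5) + 5*3 + (-2)*(-5) + 3*2
= -20 + 15 + 10 + 6 = 11
|a|^2 = 4^2 + 5^2 + (-2)^2 + 3^2 = 54
|b|^2 = (-5)^2 + 3^2 + (-5)^2 + 2^2 = 63
(a.b)^2 = 11^2 = 121
|a|^2 * |b|^2 = 54 * 63 = 3402
Result = 121 - 3402 = -3281


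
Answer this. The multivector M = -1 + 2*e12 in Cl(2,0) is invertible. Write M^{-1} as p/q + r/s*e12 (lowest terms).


M = -1 + 2*e12, where e12^2 = -1.
Since M commutes with its reverse ~M = a - b*e12, M * ~M = a^2 - b^2*e12^2 = a^2 + b^2.
So M^{-1} = ~M / (a^2 + b^2) = (a - b*e12)/(a^2 + b^2).
a^2 + b^2 = 1 + 4 = 5
Scalar part = -1/5 = -1/5
Bivector coeff = -2/5 = -2/5
M^{-1} = -1/5 - 2/5*e12


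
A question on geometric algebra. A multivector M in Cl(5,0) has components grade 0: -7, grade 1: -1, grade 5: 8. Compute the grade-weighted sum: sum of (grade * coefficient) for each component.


Grade-weighted sum = sum of grade_k * coefficient_k
0*(-7) = 0
1*(-1) = -1
5*8 = 40
Total = 0 + (-1) + 40 = 39


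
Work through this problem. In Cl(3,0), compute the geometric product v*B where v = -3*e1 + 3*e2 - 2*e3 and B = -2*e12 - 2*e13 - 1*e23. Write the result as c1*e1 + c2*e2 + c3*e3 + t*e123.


vB has grade-1 (vector) and grade-3 (trivector) parts: vB = (v _| B) + (v ^ B).
Vector part <vB>_1:
  e1: -v2*b12 - v3*b13 = -(3)*(-2) - (-2)*(-2) = 2
  e2: v1*b12 - v3*b23 = (-3)*(-2) - (-2)*(-1) = 4
  e3: v1*b13 + v2*b23 = (-3)*(-2) + (3)*(-1) = 3
Trivector part <vB>_3:
  e123: v1*b23 - v2*b13 + v3*b12 = (-3)*(-1) - (3)*(-2) + (-2)*(-2) = 13
vB = 2*e1 + 4*e2 + 3*e3 + 13*e123


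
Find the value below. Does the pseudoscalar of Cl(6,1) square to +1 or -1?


The pseudoscalar I = e1...e_n (product of all n generators) of Cl(p,q) satisfies I^2 = (-1)^(q + n(n-1)/2).
p = 6, q = 1, n = p + q = 7
n(n-1)/2 = 7 * 6 / 2 = 21
Exponent = q + n(n-1)/2 = 1 + 21 = 22
I^2 = (-1)^22 = +1


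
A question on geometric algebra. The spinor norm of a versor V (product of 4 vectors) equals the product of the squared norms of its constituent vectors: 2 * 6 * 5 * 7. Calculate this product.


Spinor norm N(V) = |v1|^2 * |v2|^2 * ... * |v4|^2
= 2 * 6 * 5 * 7
Running product: 2, 12, 60, 420
N(V) = 420


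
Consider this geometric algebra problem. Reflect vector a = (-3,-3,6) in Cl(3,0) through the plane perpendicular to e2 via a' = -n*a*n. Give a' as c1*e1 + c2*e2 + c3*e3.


Reflection formula: a' = -n*a*n, with n = e2 (unit vector, n^2 = 1).
For reflection through hyperplane perp to e2:
The component along e2 flips sign, others stay.
a = (-3, -3, 6)
a' = (-3, 3, 6)
a' = -3*e1 + 3*e2 + 6*e3


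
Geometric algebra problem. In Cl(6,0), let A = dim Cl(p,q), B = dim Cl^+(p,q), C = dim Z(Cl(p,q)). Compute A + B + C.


n = 6 + 0 = 6
Total dim = 2^6 = 64
Even subalgebra dim = 2^5 = 32
n is even, so center dim = 1
Sum = 64 + 32 + 1 = 97


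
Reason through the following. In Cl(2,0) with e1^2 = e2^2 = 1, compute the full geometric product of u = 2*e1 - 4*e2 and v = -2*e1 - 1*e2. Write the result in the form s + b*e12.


Expand: (2*e1 - 4*e2)(-2*e1 - 1*e2)
= 2*(-2)*e1e1 + 2*(-1)*e1e2 + (-4)*(-2)*e2e1 + (-4)*(-1)*e2e2
Using e1^2 = e2^2 = 1, e2e1 = -e1e2:
Scalar part s = 2*(-2) + (-4)*(-1) = -4 + 4 = 0
Bivector part b = 2*(-1) - (-4)*(-2) = -2 - 8 = -10
uv = 0 - 10*e12


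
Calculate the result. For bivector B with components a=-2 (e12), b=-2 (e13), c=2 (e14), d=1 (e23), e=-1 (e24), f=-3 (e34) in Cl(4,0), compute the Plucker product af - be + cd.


Plucker relation: af - be + cd
a*f = (-2)*(-3) = 6
b*e = (-2)*(-1) = 2
c*d = 2*1 = 2
af - be + cd = 6 - 2 + 2
= 6


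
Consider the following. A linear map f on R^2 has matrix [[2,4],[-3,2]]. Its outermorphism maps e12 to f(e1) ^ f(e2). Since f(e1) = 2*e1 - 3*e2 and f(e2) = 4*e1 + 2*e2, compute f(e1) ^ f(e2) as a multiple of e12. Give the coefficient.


The outermorphism of a linear map f sends e1^e2 to f(e1)^f(e2).
f(e1) = 2*e1 - 3*e2
f(e2) = 4*e1 + 2*e2
f(e1) ^ f(e2) = (2*e1 - 3*e2) ^ (4*e1 + 2*e2)
= 2*2*e12 + (-3)*4*e21
= (4 - (-12))*e12
= 16*e12
Coefficient = 16


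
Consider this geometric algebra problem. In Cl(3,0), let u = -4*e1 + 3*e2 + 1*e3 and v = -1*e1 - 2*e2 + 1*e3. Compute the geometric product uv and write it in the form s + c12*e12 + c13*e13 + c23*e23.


In Cl(3,0): e_i^2 = 1, e_ie_j = -e_je_i for i != j.
Scalar part = u . v = (-4)*(-1) + 3*(-2) + 1*1
= 4 + (-6) + 1 = -1
e12 coeff = (-4)*(-2) - 3*(-1) = 8 - (-3) = 11
e13 coeff = (-4)*1 - 1*(-1) = -4 - (-1) = -3
e23 coeff = 3*1 - 1*(-2) = 3 - (-2) = 5
uv = -1 + 11*e12 - 3*e13 + 5*e23


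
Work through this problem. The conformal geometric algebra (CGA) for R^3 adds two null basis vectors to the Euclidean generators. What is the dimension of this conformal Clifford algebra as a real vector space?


The conformal model of R^3 uses Cl(4,1): the 3 Euclidean generators plus two extra orthogonal generators e+ (e+^2 = +1) and e- (e-^2 = -1), from which the null vectors e0, einf are built.
Number of generators m = 3 + 2 = 5.
dim Cl(p,q) = 2^m = 2^5 = 32


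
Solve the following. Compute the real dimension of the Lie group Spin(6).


Spin(n) double-covers SO(n); both have Lie algebra so(n) of dimension n(n-1)/2.
n = 6
n(n-1) = 6 * 5 = 30
dim Spin(6) = 30/2 = 15


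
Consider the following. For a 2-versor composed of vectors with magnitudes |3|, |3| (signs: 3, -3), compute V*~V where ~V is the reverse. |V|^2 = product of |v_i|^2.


Each vector v_i has |v_i|^2 = s_i^2
Squared scales: 3^2 = 9, (-3)^2 = 9
|V|^2 = 9 * 9
= 81


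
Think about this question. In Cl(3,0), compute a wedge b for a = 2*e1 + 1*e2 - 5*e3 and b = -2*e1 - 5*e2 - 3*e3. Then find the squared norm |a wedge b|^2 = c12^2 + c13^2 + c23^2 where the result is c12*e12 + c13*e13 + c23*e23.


a wedge b = (a1*b2 - a2*b1)*e12 + (a1*b3 - a3*b1)*e13 + (a2*b3 - a3*b2)*e23
e12 coeff: 2*(-5) - 1*(-2) = -10 - (-2) = -8
e13 coeff: 2*(-3) - (-5)*(-2) = -6 - 10 = -16
e23 coeff: 1*(-3) - (-5)*(-5) = -3 - 25 = -28
|a wedge b|^2 = (-8)^2 + (-16)^2 + (-28)^2
= 64 + 256 + 784
= 1104


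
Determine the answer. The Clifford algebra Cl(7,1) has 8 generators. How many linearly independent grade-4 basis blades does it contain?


Number of grade-k basis blades in Cl(p,q) with n = p + q is C(n, k).
n = 7 + 1 = 8
C(8, 4) = 8! / (4! * 4!)
= 40320 / (24 * 24)
= 70


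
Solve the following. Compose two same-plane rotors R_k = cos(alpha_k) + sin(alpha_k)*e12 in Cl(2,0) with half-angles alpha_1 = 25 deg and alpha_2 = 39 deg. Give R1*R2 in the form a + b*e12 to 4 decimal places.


Same-plane rotors commute and their half-angles add:
R1*R2 = cos(a1 + a2) + sin(a1 + a2)*e12.
a1 + a2 = 25 + 39 = 64 deg
cos(64 deg) = 0.4384
sin(64 deg) = 0.8988
R1*R2 = 0.4384 + 0.8988*e12


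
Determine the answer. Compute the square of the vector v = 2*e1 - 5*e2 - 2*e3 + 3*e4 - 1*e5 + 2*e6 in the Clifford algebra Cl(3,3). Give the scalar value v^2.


v^2 = sum of c_i^2 * e_i^2
Positive signature terms (e_i^2 = +1): 2^2 + (-5)^2 + (-2)^2 = 33
Negative signature terms (e_j^2 = -1): 3^2 + (-1)^2 + 2^2 = 14
v^2 = 33 - 14 = 19


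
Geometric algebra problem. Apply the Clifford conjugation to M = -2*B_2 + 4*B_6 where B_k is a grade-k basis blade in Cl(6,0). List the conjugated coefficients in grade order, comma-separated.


Clifford conjugate sign for grade k: (-1)^(k(k+1)/2)
Grade 2: (-1)^(2*3/2) = (-1)^3 = -1, coeff -2 -> 2
Grade 6: (-1)^(6*7/2) = (-1)^21 = -1, coeff 4 -> -4
Conjugated coefficients: 2, -4


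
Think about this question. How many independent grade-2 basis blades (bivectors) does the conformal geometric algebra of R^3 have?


The conformal model of R^3 uses Cl(4,1) with m = 3 + 2 = 5 generators.
Number of grade-2 blades = C(m, 2) = C(5, 2)
= 5*4/2 = 10


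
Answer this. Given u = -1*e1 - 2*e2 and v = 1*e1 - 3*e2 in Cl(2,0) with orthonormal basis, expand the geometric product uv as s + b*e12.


Expand: (-1*e1 - 2*e2)(1*e1 - 3*e2)
= (-1)*1*e1e1 + (-1)*(-3)*e1e2 + (-2)*1*e2e1 + (-2)*(-3)*e2e2
Using e1^2 = e2^2 = 1, e2e1 = -e1e2:
Scalar part s = (-1)*1 + (-2)*(-3) = -1 + 6 = 5
Bivector part b = (-1)*(-3) - (-2)*1 = 3 - (-2) = 5
uv = 5 + 5*e12


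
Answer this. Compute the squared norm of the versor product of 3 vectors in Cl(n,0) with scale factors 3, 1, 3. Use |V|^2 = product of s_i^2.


Each vector v_i has |v_i|^2 = s_i^2
Squared scales: 3^2 = 9, 1^2 = 1, 3^2 = 9
|V|^2 = 9 * 1 * 9
= 81


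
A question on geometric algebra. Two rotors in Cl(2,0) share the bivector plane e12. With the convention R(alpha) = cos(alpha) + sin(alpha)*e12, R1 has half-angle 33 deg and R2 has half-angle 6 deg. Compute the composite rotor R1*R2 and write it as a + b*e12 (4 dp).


Same-plane rotors commute and their half-angles add:
R1*R2 = cos(a1 + a2) + sin(a1 + a2)*e12.
a1 + a2 = 33 + 6 = 39 deg
cos(39 deg) = 0.7771
sin(39 deg) = 0.6293
R1*R2 = 0.7771 + 0.6293*e12


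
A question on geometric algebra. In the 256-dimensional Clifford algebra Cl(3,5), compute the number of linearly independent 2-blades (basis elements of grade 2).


Number of grade-k basis blades in Cl(p,q) with n = p + q is C(n, k).
n = 3 + 5 = 8
C(8, 2) = 8! / (2! * 6!)
= 40320 / (2 * 720)
= 28


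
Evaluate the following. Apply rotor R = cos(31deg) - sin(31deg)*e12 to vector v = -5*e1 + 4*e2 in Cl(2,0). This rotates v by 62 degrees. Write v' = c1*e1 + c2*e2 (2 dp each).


Rotor R = cos(31deg) - sin(31deg)*e12
Rotation angle theta = 2 * 31 = 62 degrees
v' = R*v*~R rotates v by theta.
cos(62deg) = 0.4695, sin(62deg) = 0.8829
v'_1 = -5*cos(62deg) - 4*sin(62deg)
= -5*0.4695 - 4*0.8829
= -5.88
v'_2 = -5*sin(62deg) + 4*cos(62deg)
= -5*0.8829 + 4*0.4695
= -2.54
v' = -5.88*e1 - 2.54*e2


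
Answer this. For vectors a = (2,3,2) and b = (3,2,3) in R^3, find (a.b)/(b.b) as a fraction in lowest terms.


Projection coefficient = (a . b) / (b . b)
a . b = 2*3 + 3*2 + 2*3
= 6 + 6 + 6 = 18
b . b = 3^2 + 2^2 + 3^2
= 9 + 4 + 9 = 22
Coefficient = 18/22
In lowest terms: 9/11


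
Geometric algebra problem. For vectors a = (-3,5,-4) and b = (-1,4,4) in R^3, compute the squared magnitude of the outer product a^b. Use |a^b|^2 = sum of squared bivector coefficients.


a wedge b = (a1*b2 - a2*b1)*e12 + (a1*b3 - a3*b1)*e13 + (a2*b3 - a3*b2)*e23
e12 coeff: (-3)*4 - 5*(-1) = -12 - (-5) = -7
e13 coeff: (-3)*4 - (-4)*(-1) = -12 - 4 = -16
e23 coeff: 5*4 - (-4)*4 = 20 - (-16) = 36
|a wedge b|^2 = (-7)^2 + (-16)^2 + 36^2
= 49 + 256 + 1296
= 1601


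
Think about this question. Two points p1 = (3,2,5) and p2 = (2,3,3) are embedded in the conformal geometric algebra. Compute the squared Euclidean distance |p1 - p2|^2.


p1 - p2 = (1, -1, 2)
|p1 - p2|^2 = 1^2 + (-1)^2 + 2^2
= 1 + 1 + 4
= 6


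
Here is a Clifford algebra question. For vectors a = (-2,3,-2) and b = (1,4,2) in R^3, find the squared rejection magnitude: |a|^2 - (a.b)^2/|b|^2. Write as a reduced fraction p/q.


|a|^2 = (-2)^2 + 3^2 + (-2)^2 = 17
|b|^2 = 1^2 + 4^2 + 2^2 = 21
a . b = (-2)*1 + 3*4 + (-2)*2 = 6
(a.b)^2 = 6^2 = 36
|rej|^2 = 17 - 36/21
= (357 - 36)/21
= 321/21
In lowest terms: 107/7


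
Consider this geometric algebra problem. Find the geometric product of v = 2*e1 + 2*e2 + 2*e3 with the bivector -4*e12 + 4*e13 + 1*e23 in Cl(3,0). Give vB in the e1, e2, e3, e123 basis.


vB has grade-1 (vector) and grade-3 (trivector) parts: vB = (v _| B) + (v ^ B).
Vector part <vB>_1:
  e1: -v2*b12 - v3*b13 = -(2)*(-4) - (2)*(4) = 0
  e2: v1*b12 - v3*b23 = (2)*(-4) - (2)*(1) = -10
  e3: v1*b13 + v2*b23 = (2)*(4) + (2)*(1) = 10
Trivector part <vB>_3:
  e123: v1*b23 - v2*b13 + v3*b12 = (2)*(1) - (2)*(4) + (2)*(-4) = -14
vB = 0*e1 - 10*e2 + 10*e3 - 14*e123


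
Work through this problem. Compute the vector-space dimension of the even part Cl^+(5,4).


Even subalgebra dimension = 2^(n-1)
n = 5 + 4 = 9
2^(9 - 1) = 2^8 = 256
Verification: sum of C(9,k) for even k = 1 + 36 + 126 + 84 + 9 = 256
Result = 256


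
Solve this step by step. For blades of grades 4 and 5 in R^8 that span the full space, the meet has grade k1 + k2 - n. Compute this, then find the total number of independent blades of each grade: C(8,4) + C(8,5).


Meet grade = grade(A) + grade(B) - n
= 4 + 5 - 8 = 1
C(8,4) = 70
C(8,5) = 56
dim_A + dim_B = 70 + 56 = 126


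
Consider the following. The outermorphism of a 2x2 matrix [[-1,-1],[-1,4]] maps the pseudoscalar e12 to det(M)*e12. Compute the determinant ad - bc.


The outermorphism of a linear map f sends e1^e2 to f(e1)^f(e2).
f(e1) = -1*e1 - 1*e2
f(e2) = -1*e1 + 4*e2
f(e1) ^ f(e2) = (-1*e1 - 1*e2) ^ (-1*e1 + 4*e2)
= (-1)*4*e12 + (-1)*(-1)*e21
= (-4 - 1)*e12
= -5*e12
Coefficient = -5


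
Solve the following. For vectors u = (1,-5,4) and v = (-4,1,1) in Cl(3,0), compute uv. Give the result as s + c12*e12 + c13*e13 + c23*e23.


In Cl(3,0): e_i^2 = 1, e_ie_j = -e_je_i for i != j.
Scalar part = u . v = 1*(-4) + (-5)*1 + 4*1
= -4 + (-5) + 4 = -5
e12 coeff = 1*1 - (-5)*(-4) = 1 - 20 = -19
e13 coeff = 1*1 - 4*(-4) = 1 - (-16) = 17
e23 coeff = (-5)*1 - 4*1 = -5 - 4 = -9
uv = -5 - 19*e12 + 17*e13 - 9*e23


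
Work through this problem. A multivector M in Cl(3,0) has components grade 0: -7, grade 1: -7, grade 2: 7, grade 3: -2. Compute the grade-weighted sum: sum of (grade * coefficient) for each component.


Grade-weighted sum = sum of grade_k * coefficient_k
0*(-7) = 0
1*(-7) = -7
2*7 = 14
3*(-2) = -6
Total = 0 + (-7) + 14 + (-6) = 1


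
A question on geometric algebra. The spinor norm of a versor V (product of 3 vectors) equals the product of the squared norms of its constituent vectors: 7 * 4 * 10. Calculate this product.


Spinor norm N(V) = |v1|^2 * |v2|^2 * ... * |v3|^2
= 7 * 4 * 10
Running product: 7, 28, 280
N(V) = 280


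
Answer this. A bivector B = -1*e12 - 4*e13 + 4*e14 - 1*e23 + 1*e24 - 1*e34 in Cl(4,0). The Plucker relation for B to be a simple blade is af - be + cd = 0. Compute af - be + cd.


Plucker relation: af - be + cd
a*f = (-1)*(-1) = 1
b*e = (-4)*1 = -4
c*d = 4*(-1) = -4
af - be + cd = 1 - (-4) + (-4)
= 1


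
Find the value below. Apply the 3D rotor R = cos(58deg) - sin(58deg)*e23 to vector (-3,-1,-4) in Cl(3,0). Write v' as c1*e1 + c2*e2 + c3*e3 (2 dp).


Rotor R = cos(58deg) - sin(58deg)*e23
Rotation angle theta = 2 * 58 = 116 degrees in the e23 plane (e2 -> e3).
The component perpendicular to the plane (e1) is invariant: v'_1 = v1 = -3.00
cos(116deg) = -0.4384, sin(116deg) = 0.8988
v'_2 = v2*cos(theta) - v3*sin(theta) = -1*(-0.4384) - (-4)*0.8988 = 4.03
v'_3 = v2*sin(theta) + v3*cos(theta) = -1*0.8988 + (-4)*(-0.4384) = 0.85
v' = -3.00*e1 + 4.03*e2 + 0.85*e3


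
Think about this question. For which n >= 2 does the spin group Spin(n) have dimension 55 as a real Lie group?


dim Spin(n) = dim so(n) = n(n-1)/2.
Solve n(n-1)/2 = 55, i.e. n^2 - n - 110 = 0.
Discriminant = 1 + 8*55 = 441
n = (1 + sqrt(441))/2 = (1 + 21)/2 = 11


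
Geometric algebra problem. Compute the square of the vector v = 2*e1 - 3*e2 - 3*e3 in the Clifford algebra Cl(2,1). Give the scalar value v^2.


v^2 = sum of c_i^2 * e_i^2
Positive signature terms (e_i^2 = +1): 2^2 + (-3)^2 = 13
Negative signature terms (e_j^2 = -1): (-3)^2 = 9
v^2 = 13 - 9 = 4


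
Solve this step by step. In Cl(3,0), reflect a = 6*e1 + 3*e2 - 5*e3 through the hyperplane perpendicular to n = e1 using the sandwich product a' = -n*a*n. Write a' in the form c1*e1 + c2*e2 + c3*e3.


Reflection formula: a' = -n*a*n, with n = e1 (unit vector, n^2 = 1).
For reflection through hyperplane perp to e1:
The component along e1 flips sign, others stay.
a = (6, 3, -5)
a' = (-6, 3, -5)
a' = -6*e1 + 3*e2 - 5*e3
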